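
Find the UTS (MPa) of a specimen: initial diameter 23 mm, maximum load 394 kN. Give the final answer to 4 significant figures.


A0 = pi*(d/2)^2 = pi*(23/2)^2 = 415.476 mm^2
UTS = F_max / A0 = 394*1000 / 415.476
UTS = 948.3 MPa


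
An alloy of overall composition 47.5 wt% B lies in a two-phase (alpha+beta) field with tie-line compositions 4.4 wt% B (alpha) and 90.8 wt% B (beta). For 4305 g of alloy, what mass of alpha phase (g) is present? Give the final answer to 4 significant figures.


f_alpha = (C_beta - C0) / (C_beta - C_alpha)
f_alpha = (90.8 - 47.5) / (90.8 - 4.4) = 0.501157
m_alpha = f_alpha * m_total = 0.501157 * 4305 = 2157 g


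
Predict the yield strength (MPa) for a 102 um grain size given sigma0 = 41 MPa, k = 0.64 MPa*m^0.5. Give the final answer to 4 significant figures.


sigma_y = sigma0 + k / sqrt(d)
d = 102 um = 1.02e-04 m
sigma_y = 41 + 0.64 / sqrt(1.02e-04)
sigma_y = 104.4 MPa


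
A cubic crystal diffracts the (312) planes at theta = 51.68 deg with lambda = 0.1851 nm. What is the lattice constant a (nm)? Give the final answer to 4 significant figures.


d = lambda / (2*sin(theta))
d = 0.1851 / (2*sin(51.68 deg))
d = 0.117964 nm
a = d * sqrt(h^2+k^2+l^2) = 0.117964 * sqrt(14)
a = 0.4414 nm


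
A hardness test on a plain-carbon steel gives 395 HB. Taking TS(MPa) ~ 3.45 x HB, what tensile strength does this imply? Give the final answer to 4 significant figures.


TS (MPa) = 3.45 * HB
TS = 3.45 * 395
TS = 1363 MPa


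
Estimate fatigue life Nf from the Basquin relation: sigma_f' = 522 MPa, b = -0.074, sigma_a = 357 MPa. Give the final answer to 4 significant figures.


sigma_a = sigma_f' * (2*Nf)^b
2*Nf = (sigma_a / sigma_f')^(1/b)
2*Nf = (357 / 522)^(1/-0.074)
2*Nf = 169.731
Nf = 84.87 cycles


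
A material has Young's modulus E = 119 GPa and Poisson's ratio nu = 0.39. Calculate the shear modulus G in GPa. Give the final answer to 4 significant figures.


G = E / (2*(1+nu))
G = 119 / (2*(1+0.39))
G = 42.81 GPa


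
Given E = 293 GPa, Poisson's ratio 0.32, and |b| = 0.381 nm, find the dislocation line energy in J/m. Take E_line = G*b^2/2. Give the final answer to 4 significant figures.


Step 1: G = E / (2*(1+nu))
G = 293 / (2*(1+0.32)) = 110.985 GPa = 1.10985e+11 Pa
Step 2: E_line = G*b^2/2
b = 0.381 nm = 3.81e-10 m
E_line = 0.5 * 1.10985e+11 * (3.81e-10)^2 = 8.055e-09 J/m


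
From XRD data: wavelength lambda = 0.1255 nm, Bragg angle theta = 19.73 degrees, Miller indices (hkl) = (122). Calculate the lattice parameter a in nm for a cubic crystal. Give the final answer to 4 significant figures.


d = lambda / (2*sin(theta))
d = 0.1255 / (2*sin(19.73 deg))
d = 0.185877 nm
a = d * sqrt(h^2+k^2+l^2) = 0.185877 * sqrt(9)
a = 0.5576 nm


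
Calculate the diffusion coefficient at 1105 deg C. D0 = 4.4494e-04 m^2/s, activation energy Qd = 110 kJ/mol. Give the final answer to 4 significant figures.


D = D0 * exp(-Qd / (R*T))
T = 1378.15 K
D = 4.4494e-04 * exp(-110e3 / (8.314 * 1378.15))
D = 3.013e-08 m^2/s


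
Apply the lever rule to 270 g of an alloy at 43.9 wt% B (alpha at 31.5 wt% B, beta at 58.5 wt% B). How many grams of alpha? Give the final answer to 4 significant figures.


f_alpha = (C_beta - C0) / (C_beta - C_alpha)
f_alpha = (58.5 - 43.9) / (58.5 - 31.5) = 0.540741
m_alpha = f_alpha * m_total = 0.540741 * 270 = 146 g


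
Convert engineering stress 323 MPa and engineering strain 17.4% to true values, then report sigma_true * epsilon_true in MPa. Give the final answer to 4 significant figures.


sigma_true = sigma_eng * (1 + epsilon_eng)
sigma_true = 323 * (1 + 0.174) = 379.202 MPa
epsilon_true = ln(1 + epsilon_eng)
epsilon_true = ln(1 + 0.174) = 0.160417
sigma_true * epsilon_true = 379.202 * 0.160417 = 60.83 MPa


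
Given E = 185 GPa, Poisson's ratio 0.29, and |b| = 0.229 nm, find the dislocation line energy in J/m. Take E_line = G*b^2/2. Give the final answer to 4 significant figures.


Step 1: G = E / (2*(1+nu))
G = 185 / (2*(1+0.29)) = 71.7054 GPa = 7.17054e+10 Pa
Step 2: E_line = G*b^2/2
b = 0.229 nm = 2.29e-10 m
E_line = 0.5 * 7.17054e+10 * (2.29e-10)^2 = 1.88e-09 J/m


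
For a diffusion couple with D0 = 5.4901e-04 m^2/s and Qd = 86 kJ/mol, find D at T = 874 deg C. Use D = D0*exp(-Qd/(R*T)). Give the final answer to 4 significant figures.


D = D0 * exp(-Qd / (R*T))
T = 1147.15 K
D = 5.4901e-04 * exp(-86e3 / (8.314 * 1147.15))
D = 6.66e-08 m^2/s


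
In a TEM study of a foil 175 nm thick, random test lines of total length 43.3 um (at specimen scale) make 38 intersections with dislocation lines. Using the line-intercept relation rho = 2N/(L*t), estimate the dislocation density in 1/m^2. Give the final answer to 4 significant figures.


rho = 2N / (L * t)
L = 43.3 um = 4.33e-05 m, t = 175 nm = 1.75e-07 m
rho = 2 * 38 / (4.33e-05 * 1.75e-07)
rho = 1.003e+13 1/m^2


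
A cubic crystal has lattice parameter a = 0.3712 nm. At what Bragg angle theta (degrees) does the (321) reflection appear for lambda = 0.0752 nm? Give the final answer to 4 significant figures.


d = a / sqrt(h^2+k^2+l^2)
d = 0.3712 / sqrt(14) = 0.0992074 nm
lambda = 2*d*sin(theta)  =>  sin(theta) = lambda / (2*d)
sin(theta) = 0.0752 / (2 * 0.0992074) = 0.379004
theta = 22.27 deg


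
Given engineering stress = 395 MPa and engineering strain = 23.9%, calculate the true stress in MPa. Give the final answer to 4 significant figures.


sigma_true = sigma_eng * (1 + epsilon_eng)
sigma_true = 395 * (1 + 0.239)
sigma_true = 489.4 MPa


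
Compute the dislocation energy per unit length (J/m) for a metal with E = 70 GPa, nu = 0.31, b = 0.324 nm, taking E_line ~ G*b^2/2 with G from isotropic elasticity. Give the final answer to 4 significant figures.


Step 1: G = E / (2*(1+nu))
G = 70 / (2*(1+0.31)) = 26.7176 GPa = 2.67176e+10 Pa
Step 2: E_line = G*b^2/2
b = 0.324 nm = 3.24e-10 m
E_line = 0.5 * 2.67176e+10 * (3.24e-10)^2 = 1.402e-09 J/m


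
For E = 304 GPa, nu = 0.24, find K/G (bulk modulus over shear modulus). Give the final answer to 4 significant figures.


G = E / (2*(1+nu))
G = 304 / (2*(1+0.24)) = 122.581 GPa
K = E / (3*(1-2*nu))
K = 304 / (3*(1-2*0.24)) = 194.872 GPa
K/G = 194.872 / 122.581 = 1.59


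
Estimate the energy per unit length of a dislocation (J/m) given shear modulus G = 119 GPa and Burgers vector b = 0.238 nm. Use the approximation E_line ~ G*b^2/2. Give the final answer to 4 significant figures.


E = G*b^2/2
b = 0.238 nm = 2.38e-10 m
G = 119 GPa = 1.19e+11 Pa
E = 0.5 * 1.19e+11 * (2.38e-10)^2
E = 3.37e-09 J/m


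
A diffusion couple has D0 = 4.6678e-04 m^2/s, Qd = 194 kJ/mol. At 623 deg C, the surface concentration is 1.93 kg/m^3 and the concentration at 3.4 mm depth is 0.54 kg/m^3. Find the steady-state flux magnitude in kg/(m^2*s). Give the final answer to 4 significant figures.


Step 1: D = D0 * exp(-Qd/(R*T))
T = 623 + 273.15 = 896.15 K
D = 4.6678e-04 * exp(-194e3 / (8.314 * 896.15)) = 2.29543e-15 m^2/s
Step 2: J = D * (C1 - C2) / dx
J = 2.29543e-15 * (1.93 - 0.54) / 3.4e-03
J = 9.384e-13 kg/(m^2*s)


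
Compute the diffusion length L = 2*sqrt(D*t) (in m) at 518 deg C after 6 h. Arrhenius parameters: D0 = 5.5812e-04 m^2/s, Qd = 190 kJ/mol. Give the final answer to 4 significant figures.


Step 1: D = D0 * exp(-Qd/(R*T))
T = 791.15 K
D = 5.5812e-04 * exp(-190e3 / (8.314 * 791.15)) = 1.59138e-16 m^2/s
Step 2: L = 2*sqrt(D*t)
t = 6 h = 21600 s
L = 2*sqrt(1.59138e-16 * 21600) = 3.708e-06 m


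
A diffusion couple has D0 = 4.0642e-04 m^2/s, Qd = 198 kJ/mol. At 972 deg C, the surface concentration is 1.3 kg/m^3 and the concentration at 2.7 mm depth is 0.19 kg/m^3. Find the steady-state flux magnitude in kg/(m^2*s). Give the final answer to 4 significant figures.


Step 1: D = D0 * exp(-Qd/(R*T))
T = 972 + 273.15 = 1245.15 K
D = 4.0642e-04 * exp(-198e3 / (8.314 * 1245.15)) = 2.00669e-12 m^2/s
Step 2: J = D * (C1 - C2) / dx
J = 2.00669e-12 * (1.3 - 0.19) / 2.7e-03
J = 8.25e-10 kg/(m^2*s)


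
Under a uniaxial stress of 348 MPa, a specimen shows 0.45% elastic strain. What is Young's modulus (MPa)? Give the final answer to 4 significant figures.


E = sigma / epsilon
epsilon = 0.45% = 4.5e-03
E = 348 / 4.5e-03
E = 77330 MPa


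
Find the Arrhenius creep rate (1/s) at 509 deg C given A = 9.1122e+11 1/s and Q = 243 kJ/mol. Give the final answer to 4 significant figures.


rate = A * exp(-Q / (R*T))
T = 509 + 273.15 = 782.15 K
rate = 9.1122e+11 * exp(-243e3 / (8.314 * 782.15))
rate = 5.379e-05 1/s


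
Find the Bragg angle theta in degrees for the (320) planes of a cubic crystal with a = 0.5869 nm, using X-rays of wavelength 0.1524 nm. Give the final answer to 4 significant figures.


d = a / sqrt(h^2+k^2+l^2)
d = 0.5869 / sqrt(13) = 0.162777 nm
lambda = 2*d*sin(theta)  =>  sin(theta) = lambda / (2*d)
sin(theta) = 0.1524 / (2 * 0.162777) = 0.468126
theta = 27.91 deg


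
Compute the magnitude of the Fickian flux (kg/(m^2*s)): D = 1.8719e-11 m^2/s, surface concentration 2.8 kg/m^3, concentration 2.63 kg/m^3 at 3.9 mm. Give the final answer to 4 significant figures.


J = -D * (dC/dx) = D * (C1 - C2) / dx
J = 1.8719e-11 * (2.8 - 2.63) / 3.9e-03
J = 8.16e-10 kg/(m^2*s)


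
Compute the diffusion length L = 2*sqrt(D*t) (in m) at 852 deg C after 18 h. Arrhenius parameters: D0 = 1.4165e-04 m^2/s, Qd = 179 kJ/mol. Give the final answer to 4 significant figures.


Step 1: D = D0 * exp(-Qd/(R*T))
T = 1125.15 K
D = 1.4165e-04 * exp(-179e3 / (8.314 * 1125.15)) = 6.93287e-13 m^2/s
Step 2: L = 2*sqrt(D*t)
t = 18 h = 64800 s
L = 2*sqrt(6.93287e-13 * 64800) = 4.239e-04 m


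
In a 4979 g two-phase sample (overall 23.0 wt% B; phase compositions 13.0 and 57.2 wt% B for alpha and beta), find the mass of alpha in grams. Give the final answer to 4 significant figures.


f_alpha = (C_beta - C0) / (C_beta - C_alpha)
f_alpha = (57.2 - 23.0) / (57.2 - 13.0) = 0.773756
m_alpha = f_alpha * m_total = 0.773756 * 4979 = 3853 g


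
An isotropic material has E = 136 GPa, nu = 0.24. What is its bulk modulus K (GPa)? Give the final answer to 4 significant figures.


K = E / (3*(1-2*nu))
K = 136 / (3*(1-2*0.24))
K = 87.18 GPa


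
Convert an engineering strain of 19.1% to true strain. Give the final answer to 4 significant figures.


epsilon_true = ln(1 + epsilon_eng)
epsilon_true = ln(1 + 0.191)
epsilon_true = 0.1748


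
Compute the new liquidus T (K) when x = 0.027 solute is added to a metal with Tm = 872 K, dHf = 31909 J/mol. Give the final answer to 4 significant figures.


dT = R*Tm^2*x / dHf
dT = 8.314 * 872^2 * 0.027 / 31909
dT = 5.34926 K
T_new = 872 - 5.34926 = 866.7 K


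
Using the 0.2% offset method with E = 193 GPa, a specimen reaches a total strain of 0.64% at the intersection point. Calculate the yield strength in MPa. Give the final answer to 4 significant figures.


Offset strain = 0.002
Elastic strain at yield = total_strain - offset = 6.4e-03 - 0.002 = 4.4e-03
sigma_y = E * elastic_strain = 193000 * 4.4e-03
sigma_y = 849.2 MPa


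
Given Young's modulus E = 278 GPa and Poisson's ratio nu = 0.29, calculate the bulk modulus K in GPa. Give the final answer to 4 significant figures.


K = E / (3*(1-2*nu))
K = 278 / (3*(1-2*0.29))
K = 220.6 GPa


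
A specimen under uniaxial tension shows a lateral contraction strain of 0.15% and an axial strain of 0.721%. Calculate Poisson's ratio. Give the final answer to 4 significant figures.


nu = -epsilon_lat / epsilon_axial
Lateral strain is contraction (negative), so using magnitudes:
nu = 0.15 / 0.721
nu = 0.208


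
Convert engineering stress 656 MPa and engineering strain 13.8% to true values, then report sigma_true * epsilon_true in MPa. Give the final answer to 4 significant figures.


sigma_true = sigma_eng * (1 + epsilon_eng)
sigma_true = 656 * (1 + 0.138) = 746.528 MPa
epsilon_true = ln(1 + epsilon_eng)
epsilon_true = ln(1 + 0.138) = 0.129272
sigma_true * epsilon_true = 746.528 * 0.129272 = 96.51 MPa


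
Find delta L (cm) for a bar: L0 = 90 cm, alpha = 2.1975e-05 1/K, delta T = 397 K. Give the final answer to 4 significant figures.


dL = L0 * alpha * dT
dL = 90 * 2.1975e-05 * 397
dL = 0.7852 cm


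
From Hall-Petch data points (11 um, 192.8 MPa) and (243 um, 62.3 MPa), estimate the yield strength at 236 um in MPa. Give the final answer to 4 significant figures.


sigma_y = sigma0 + k / sqrt(d)
1/sqrt(d1) = 1/sqrt(1.1e-05) = 301.511;  1/sqrt(d2) = 64.15
k = (sigma1 - sigma2) / (1/sqrt(d1) - 1/sqrt(d2)) = (192.8 - 62.3) / (301.511 - 64.15) = 0.549795 MPa*m^0.5
sigma0 = sigma1 - k/sqrt(d1) = 192.8 - 0.549795*301.511 = 27.0307 MPa
sigma_y(d3) = 27.0307 + 0.549795 / sqrt(2.36e-04) = 62.82 MPa


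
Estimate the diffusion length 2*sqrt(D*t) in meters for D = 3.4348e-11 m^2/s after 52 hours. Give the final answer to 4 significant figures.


t = 52 hr = 187200 s
Diffusion length = 2*sqrt(D*t)
= 2*sqrt(3.4348e-11 * 187200)
= 5.071e-03 m


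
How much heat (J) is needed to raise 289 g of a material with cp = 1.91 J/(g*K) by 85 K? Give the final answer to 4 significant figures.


Q = m * cp * dT
Q = 289 * 1.91 * 85
Q = 46920 J


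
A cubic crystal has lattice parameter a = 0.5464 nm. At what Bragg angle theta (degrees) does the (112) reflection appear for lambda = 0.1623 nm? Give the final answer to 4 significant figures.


d = a / sqrt(h^2+k^2+l^2)
d = 0.5464 / sqrt(6) = 0.223067 nm
lambda = 2*d*sin(theta)  =>  sin(theta) = lambda / (2*d)
sin(theta) = 0.1623 / (2 * 0.223067) = 0.363792
theta = 21.33 deg


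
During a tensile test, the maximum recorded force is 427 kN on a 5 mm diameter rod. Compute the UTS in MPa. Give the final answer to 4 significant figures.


A0 = pi*(d/2)^2 = pi*(5/2)^2 = 19.635 mm^2
UTS = F_max / A0 = 427*1000 / 19.635
UTS = 21750 MPa


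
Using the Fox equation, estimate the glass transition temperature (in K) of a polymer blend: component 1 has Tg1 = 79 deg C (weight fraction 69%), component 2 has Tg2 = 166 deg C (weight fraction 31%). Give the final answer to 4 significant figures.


1/Tg = w1/Tg1 + w2/Tg2 (in Kelvin)
Tg1 = 352.15 K, Tg2 = 439.15 K
1/Tg = 0.69/352.15 + 0.31/439.15
Tg = 375.2 K


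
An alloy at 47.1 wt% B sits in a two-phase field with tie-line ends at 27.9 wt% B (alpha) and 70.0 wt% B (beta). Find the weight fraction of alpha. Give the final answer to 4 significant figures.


f_alpha = (C_beta - C0) / (C_beta - C_alpha)
f_alpha = (70.0 - 47.1) / (70.0 - 27.9)
f_alpha = 0.5439


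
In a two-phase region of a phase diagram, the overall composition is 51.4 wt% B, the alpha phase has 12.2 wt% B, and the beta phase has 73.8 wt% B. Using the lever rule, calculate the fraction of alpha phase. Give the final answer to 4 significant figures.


f_alpha = (C_beta - C0) / (C_beta - C_alpha)
f_alpha = (73.8 - 51.4) / (73.8 - 12.2)
f_alpha = 0.3636


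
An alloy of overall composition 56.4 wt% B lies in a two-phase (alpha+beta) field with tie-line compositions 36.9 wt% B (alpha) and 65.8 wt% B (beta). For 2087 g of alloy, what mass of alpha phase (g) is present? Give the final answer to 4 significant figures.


f_alpha = (C_beta - C0) / (C_beta - C_alpha)
f_alpha = (65.8 - 56.4) / (65.8 - 36.9) = 0.32526
m_alpha = f_alpha * m_total = 0.32526 * 2087 = 678.8 g


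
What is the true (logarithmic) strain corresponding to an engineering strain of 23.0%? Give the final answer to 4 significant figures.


epsilon_true = ln(1 + epsilon_eng)
epsilon_true = ln(1 + 0.23)
epsilon_true = 0.207


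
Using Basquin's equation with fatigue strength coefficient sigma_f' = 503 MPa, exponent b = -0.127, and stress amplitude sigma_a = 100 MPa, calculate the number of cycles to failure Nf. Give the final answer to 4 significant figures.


sigma_a = sigma_f' * (2*Nf)^b
2*Nf = (sigma_a / sigma_f')^(1/b)
2*Nf = (100 / 503)^(1/-0.127)
2*Nf = 334316
Nf = 167200 cycles


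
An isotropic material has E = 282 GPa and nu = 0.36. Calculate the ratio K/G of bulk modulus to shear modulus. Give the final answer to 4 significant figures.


G = E / (2*(1+nu))
G = 282 / (2*(1+0.36)) = 103.676 GPa
K = E / (3*(1-2*nu))
K = 282 / (3*(1-2*0.36)) = 335.714 GPa
K/G = 335.714 / 103.676 = 3.238


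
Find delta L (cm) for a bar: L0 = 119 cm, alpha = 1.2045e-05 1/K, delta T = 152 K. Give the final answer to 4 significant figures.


dL = L0 * alpha * dT
dL = 119 * 1.2045e-05 * 152
dL = 0.2179 cm


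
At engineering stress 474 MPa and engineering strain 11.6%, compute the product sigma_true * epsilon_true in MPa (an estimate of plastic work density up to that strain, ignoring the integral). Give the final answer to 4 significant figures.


sigma_true = sigma_eng * (1 + epsilon_eng)
sigma_true = 474 * (1 + 0.116) = 528.984 MPa
epsilon_true = ln(1 + epsilon_eng)
epsilon_true = ln(1 + 0.116) = 0.109751
sigma_true * epsilon_true = 528.984 * 0.109751 = 58.06 MPa


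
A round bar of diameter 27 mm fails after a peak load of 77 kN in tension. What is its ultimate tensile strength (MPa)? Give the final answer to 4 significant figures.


A0 = pi*(d/2)^2 = pi*(27/2)^2 = 572.555 mm^2
UTS = F_max / A0 = 77*1000 / 572.555
UTS = 134.5 MPa


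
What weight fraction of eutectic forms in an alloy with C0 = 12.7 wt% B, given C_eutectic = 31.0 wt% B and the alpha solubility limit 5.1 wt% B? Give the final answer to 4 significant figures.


f_primary = (C_e - C0) / (C_e - C_alpha_max)
f_primary = (31.0 - 12.7) / (31.0 - 5.1)
f_primary = 0.706564
f_eutectic = 1 - 0.706564 = 0.2934


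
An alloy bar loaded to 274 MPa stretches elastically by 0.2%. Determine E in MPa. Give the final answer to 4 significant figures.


E = sigma / epsilon
epsilon = 0.2% = 2e-03
E = 274 / 2e-03
E = 137000 MPa


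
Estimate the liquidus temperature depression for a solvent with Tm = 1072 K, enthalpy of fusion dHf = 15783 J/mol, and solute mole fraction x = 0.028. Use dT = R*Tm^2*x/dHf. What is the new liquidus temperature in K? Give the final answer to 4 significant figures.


dT = R*Tm^2*x / dHf
dT = 8.314 * 1072^2 * 0.028 / 15783
dT = 16.9499 K
T_new = 1072 - 16.9499 = 1055 K


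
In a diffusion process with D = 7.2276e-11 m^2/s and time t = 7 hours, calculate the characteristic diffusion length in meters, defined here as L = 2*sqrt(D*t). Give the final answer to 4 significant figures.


t = 7 hr = 25200 s
Diffusion length = 2*sqrt(D*t)
= 2*sqrt(7.2276e-11 * 25200)
= 2.699e-03 m


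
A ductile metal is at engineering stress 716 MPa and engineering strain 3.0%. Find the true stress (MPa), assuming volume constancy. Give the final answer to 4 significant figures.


sigma_true = sigma_eng * (1 + epsilon_eng)
sigma_true = 716 * (1 + 0.03)
sigma_true = 737.5 MPa


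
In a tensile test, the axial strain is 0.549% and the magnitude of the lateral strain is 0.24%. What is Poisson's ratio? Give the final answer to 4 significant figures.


nu = -epsilon_lat / epsilon_axial
Lateral strain is contraction (negative), so using magnitudes:
nu = 0.24 / 0.549
nu = 0.4372


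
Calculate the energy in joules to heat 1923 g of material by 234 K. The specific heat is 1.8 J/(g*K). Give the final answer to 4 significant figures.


Q = m * cp * dT
Q = 1923 * 1.8 * 234
Q = 810000 J


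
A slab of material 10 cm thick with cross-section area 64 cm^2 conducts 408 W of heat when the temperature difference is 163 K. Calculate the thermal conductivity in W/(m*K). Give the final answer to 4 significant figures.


k = Q*L / (A*dT)
L = 0.1 m, A = 6.4e-03 m^2
k = 408 * 0.1 / (6.4e-03 * 163)
k = 39.11 W/(m*K)


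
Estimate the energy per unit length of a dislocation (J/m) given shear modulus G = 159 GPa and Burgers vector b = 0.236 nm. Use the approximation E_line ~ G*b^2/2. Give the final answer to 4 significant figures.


E = G*b^2/2
b = 0.236 nm = 2.36e-10 m
G = 159 GPa = 1.59e+11 Pa
E = 0.5 * 1.59e+11 * (2.36e-10)^2
E = 4.428e-09 J/m


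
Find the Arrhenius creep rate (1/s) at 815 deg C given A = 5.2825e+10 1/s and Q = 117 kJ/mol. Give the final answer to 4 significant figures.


rate = A * exp(-Q / (R*T))
T = 815 + 273.15 = 1088.15 K
rate = 5.2825e+10 * exp(-117e3 / (8.314 * 1088.15))
rate = 127700 1/s


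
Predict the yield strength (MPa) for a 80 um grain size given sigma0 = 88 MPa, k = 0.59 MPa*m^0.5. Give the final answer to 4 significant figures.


sigma_y = sigma0 + k / sqrt(d)
d = 80 um = 8e-05 m
sigma_y = 88 + 0.59 / sqrt(8e-05)
sigma_y = 154 MPa


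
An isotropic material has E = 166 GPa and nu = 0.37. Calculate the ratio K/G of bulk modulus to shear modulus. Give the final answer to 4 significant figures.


G = E / (2*(1+nu))
G = 166 / (2*(1+0.37)) = 60.5839 GPa
K = E / (3*(1-2*nu))
K = 166 / (3*(1-2*0.37)) = 212.821 GPa
K/G = 212.821 / 60.5839 = 3.513


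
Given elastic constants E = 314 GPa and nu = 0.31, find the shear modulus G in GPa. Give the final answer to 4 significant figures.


G = E / (2*(1+nu))
G = 314 / (2*(1+0.31))
G = 119.8 GPa


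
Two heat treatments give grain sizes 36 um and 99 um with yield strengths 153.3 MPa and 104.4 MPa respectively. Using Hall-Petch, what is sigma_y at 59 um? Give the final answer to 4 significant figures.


sigma_y = sigma0 + k / sqrt(d)
1/sqrt(d1) = 1/sqrt(3.6e-05) = 166.667;  1/sqrt(d2) = 100.504
k = (sigma1 - sigma2) / (1/sqrt(d1) - 1/sqrt(d2)) = (153.3 - 104.4) / (166.667 - 100.504) = 0.739085 MPa*m^0.5
sigma0 = sigma1 - k/sqrt(d1) = 153.3 - 0.739085*166.667 = 30.1192 MPa
sigma_y(d3) = 30.1192 + 0.739085 / sqrt(5.9e-05) = 126.3 MPa


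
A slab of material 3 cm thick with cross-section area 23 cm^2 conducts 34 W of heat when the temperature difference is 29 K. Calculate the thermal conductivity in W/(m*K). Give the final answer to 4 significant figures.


k = Q*L / (A*dT)
L = 0.03 m, A = 2.3e-03 m^2
k = 34 * 0.03 / (2.3e-03 * 29)
k = 15.29 W/(m*K)


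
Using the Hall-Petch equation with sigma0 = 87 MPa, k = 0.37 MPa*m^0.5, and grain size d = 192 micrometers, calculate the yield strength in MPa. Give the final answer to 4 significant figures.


sigma_y = sigma0 + k / sqrt(d)
d = 192 um = 1.92e-04 m
sigma_y = 87 + 0.37 / sqrt(1.92e-04)
sigma_y = 113.7 MPa


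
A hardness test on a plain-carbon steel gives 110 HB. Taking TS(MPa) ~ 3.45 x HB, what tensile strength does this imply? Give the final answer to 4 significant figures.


TS (MPa) = 3.45 * HB
TS = 3.45 * 110
TS = 379.5 MPa


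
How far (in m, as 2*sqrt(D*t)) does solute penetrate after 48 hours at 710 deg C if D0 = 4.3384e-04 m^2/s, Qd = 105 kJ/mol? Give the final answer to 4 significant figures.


Step 1: D = D0 * exp(-Qd/(R*T))
T = 983.15 K
D = 4.3384e-04 * exp(-105e3 / (8.314 * 983.15)) = 1.14417e-09 m^2/s
Step 2: L = 2*sqrt(D*t)
t = 48 h = 172800 s
L = 2*sqrt(1.14417e-09 * 172800) = 0.02812 m


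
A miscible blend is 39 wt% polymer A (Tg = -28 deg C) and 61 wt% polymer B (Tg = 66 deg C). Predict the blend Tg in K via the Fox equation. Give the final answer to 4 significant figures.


1/Tg = w1/Tg1 + w2/Tg2 (in Kelvin)
Tg1 = 245.15 K, Tg2 = 339.15 K
1/Tg = 0.39/245.15 + 0.61/339.15
Tg = 295 K


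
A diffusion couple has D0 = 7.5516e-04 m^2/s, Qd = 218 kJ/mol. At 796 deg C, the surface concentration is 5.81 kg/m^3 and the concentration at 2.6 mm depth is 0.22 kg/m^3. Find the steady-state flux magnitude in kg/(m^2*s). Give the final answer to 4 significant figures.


Step 1: D = D0 * exp(-Qd/(R*T))
T = 796 + 273.15 = 1069.15 K
D = 7.5516e-04 * exp(-218e3 / (8.314 * 1069.15)) = 1.68654e-14 m^2/s
Step 2: J = D * (C1 - C2) / dx
J = 1.68654e-14 * (5.81 - 0.22) / 2.6e-03
J = 3.626e-11 kg/(m^2*s)


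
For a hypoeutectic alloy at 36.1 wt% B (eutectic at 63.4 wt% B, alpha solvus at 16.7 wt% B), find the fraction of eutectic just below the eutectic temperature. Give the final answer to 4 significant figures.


f_primary = (C_e - C0) / (C_e - C_alpha_max)
f_primary = (63.4 - 36.1) / (63.4 - 16.7)
f_primary = 0.584582
f_eutectic = 1 - 0.584582 = 0.4154


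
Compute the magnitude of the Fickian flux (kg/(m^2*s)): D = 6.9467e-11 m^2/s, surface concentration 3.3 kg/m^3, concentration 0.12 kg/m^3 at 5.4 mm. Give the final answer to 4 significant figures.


J = -D * (dC/dx) = D * (C1 - C2) / dx
J = 6.9467e-11 * (3.3 - 0.12) / 5.4e-03
J = 4.091e-08 kg/(m^2*s)


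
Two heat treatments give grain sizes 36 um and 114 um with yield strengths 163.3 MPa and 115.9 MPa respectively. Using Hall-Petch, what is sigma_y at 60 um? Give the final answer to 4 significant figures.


sigma_y = sigma0 + k / sqrt(d)
1/sqrt(d1) = 1/sqrt(3.6e-05) = 166.667;  1/sqrt(d2) = 93.6586
k = (sigma1 - sigma2) / (1/sqrt(d1) - 1/sqrt(d2)) = (163.3 - 115.9) / (166.667 - 93.6586) = 0.649243 MPa*m^0.5
sigma0 = sigma1 - k/sqrt(d1) = 163.3 - 0.649243*166.667 = 55.0928 MPa
sigma_y(d3) = 55.0928 + 0.649243 / sqrt(6e-05) = 138.9 MPa


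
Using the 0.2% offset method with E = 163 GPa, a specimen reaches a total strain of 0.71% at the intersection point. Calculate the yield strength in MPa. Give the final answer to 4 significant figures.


Offset strain = 0.002
Elastic strain at yield = total_strain - offset = 7.1e-03 - 0.002 = 5.1e-03
sigma_y = E * elastic_strain = 163000 * 5.1e-03
sigma_y = 831.3 MPa


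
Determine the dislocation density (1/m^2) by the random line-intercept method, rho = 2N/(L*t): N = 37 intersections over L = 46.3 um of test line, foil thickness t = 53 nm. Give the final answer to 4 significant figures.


rho = 2N / (L * t)
L = 46.3 um = 4.63e-05 m, t = 53 nm = 5.3e-08 m
rho = 2 * 37 / (4.63e-05 * 5.3e-08)
rho = 3.016e+13 1/m^2


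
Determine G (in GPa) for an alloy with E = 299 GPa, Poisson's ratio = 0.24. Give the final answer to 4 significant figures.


G = E / (2*(1+nu))
G = 299 / (2*(1+0.24))
G = 120.6 GPa


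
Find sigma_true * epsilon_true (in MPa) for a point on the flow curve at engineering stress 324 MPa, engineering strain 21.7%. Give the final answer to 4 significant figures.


sigma_true = sigma_eng * (1 + epsilon_eng)
sigma_true = 324 * (1 + 0.217) = 394.308 MPa
epsilon_true = ln(1 + epsilon_eng)
epsilon_true = ln(1 + 0.217) = 0.196389
sigma_true * epsilon_true = 394.308 * 0.196389 = 77.44 MPa


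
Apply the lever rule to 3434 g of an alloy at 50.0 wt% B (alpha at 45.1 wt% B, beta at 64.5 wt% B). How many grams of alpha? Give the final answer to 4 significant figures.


f_alpha = (C_beta - C0) / (C_beta - C_alpha)
f_alpha = (64.5 - 50.0) / (64.5 - 45.1) = 0.747423
m_alpha = f_alpha * m_total = 0.747423 * 3434 = 2567 g


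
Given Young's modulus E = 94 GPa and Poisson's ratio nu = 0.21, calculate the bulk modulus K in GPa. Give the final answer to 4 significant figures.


K = E / (3*(1-2*nu))
K = 94 / (3*(1-2*0.21))
K = 54.02 GPa


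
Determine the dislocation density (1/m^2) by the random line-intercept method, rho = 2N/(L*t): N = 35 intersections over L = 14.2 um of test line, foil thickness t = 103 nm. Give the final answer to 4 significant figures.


rho = 2N / (L * t)
L = 14.2 um = 1.42e-05 m, t = 103 nm = 1.03e-07 m
rho = 2 * 35 / (1.42e-05 * 1.03e-07)
rho = 4.786e+13 1/m^2


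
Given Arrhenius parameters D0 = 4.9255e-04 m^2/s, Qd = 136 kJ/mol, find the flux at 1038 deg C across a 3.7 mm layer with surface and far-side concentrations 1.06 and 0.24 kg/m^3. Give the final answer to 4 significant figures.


Step 1: D = D0 * exp(-Qd/(R*T))
T = 1038 + 273.15 = 1311.15 K
D = 4.9255e-04 * exp(-136e3 / (8.314 * 1311.15)) = 1.88009e-09 m^2/s
Step 2: J = D * (C1 - C2) / dx
J = 1.88009e-09 * (1.06 - 0.24) / 3.7e-03
J = 4.167e-07 kg/(m^2*s)


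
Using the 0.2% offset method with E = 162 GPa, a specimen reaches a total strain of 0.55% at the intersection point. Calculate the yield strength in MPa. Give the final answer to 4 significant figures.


Offset strain = 0.002
Elastic strain at yield = total_strain - offset = 5.5e-03 - 0.002 = 3.5e-03
sigma_y = E * elastic_strain = 162000 * 3.5e-03
sigma_y = 567 MPa


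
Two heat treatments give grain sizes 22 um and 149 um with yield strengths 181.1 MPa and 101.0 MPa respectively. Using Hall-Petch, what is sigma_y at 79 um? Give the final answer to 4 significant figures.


sigma_y = sigma0 + k / sqrt(d)
1/sqrt(d1) = 1/sqrt(2.2e-05) = 213.201;  1/sqrt(d2) = 81.9232
k = (sigma1 - sigma2) / (1/sqrt(d1) - 1/sqrt(d2)) = (181.1 - 101.0) / (213.201 - 81.9232) = 0.610158 MPa*m^0.5
sigma0 = sigma1 - k/sqrt(d1) = 181.1 - 0.610158*213.201 = 51.0139 MPa
sigma_y(d3) = 51.0139 + 0.610158 / sqrt(7.9e-05) = 119.7 MPa


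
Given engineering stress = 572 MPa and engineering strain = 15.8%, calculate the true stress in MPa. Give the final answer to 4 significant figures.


sigma_true = sigma_eng * (1 + epsilon_eng)
sigma_true = 572 * (1 + 0.158)
sigma_true = 662.4 MPa


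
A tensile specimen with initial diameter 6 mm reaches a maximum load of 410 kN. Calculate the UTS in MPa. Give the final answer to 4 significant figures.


A0 = pi*(d/2)^2 = pi*(6/2)^2 = 28.2743 mm^2
UTS = F_max / A0 = 410*1000 / 28.2743
UTS = 14500 MPa


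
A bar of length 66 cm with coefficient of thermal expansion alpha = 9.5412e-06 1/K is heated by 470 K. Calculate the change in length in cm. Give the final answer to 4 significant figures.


dL = L0 * alpha * dT
dL = 66 * 9.5412e-06 * 470
dL = 0.296 cm


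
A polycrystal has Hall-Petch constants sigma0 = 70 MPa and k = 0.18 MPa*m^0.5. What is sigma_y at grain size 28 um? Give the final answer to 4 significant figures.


sigma_y = sigma0 + k / sqrt(d)
d = 28 um = 2.8e-05 m
sigma_y = 70 + 0.18 / sqrt(2.8e-05)
sigma_y = 104 MPa


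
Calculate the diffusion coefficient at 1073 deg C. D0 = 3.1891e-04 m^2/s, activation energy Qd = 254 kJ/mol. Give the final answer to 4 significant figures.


D = D0 * exp(-Qd / (R*T))
T = 1346.15 K
D = 3.1891e-04 * exp(-254e3 / (8.314 * 1346.15))
D = 4.44e-14 m^2/s


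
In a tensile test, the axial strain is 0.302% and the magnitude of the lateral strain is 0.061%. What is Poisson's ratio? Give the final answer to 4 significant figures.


nu = -epsilon_lat / epsilon_axial
Lateral strain is contraction (negative), so using magnitudes:
nu = 0.061 / 0.302
nu = 0.202


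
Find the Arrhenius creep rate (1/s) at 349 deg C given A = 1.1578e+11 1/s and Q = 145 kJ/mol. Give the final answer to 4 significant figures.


rate = A * exp(-Q / (R*T))
T = 349 + 273.15 = 622.15 K
rate = 1.1578e+11 * exp(-145e3 / (8.314 * 622.15))
rate = 0.07749 1/s


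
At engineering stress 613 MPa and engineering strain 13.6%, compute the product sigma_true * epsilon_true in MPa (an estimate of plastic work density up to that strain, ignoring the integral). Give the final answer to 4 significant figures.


sigma_true = sigma_eng * (1 + epsilon_eng)
sigma_true = 613 * (1 + 0.136) = 696.368 MPa
epsilon_true = ln(1 + epsilon_eng)
epsilon_true = ln(1 + 0.136) = 0.127513
sigma_true * epsilon_true = 696.368 * 0.127513 = 88.8 MPa


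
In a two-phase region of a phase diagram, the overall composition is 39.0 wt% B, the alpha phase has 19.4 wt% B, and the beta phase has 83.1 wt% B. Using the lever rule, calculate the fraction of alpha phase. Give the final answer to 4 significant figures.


f_alpha = (C_beta - C0) / (C_beta - C_alpha)
f_alpha = (83.1 - 39.0) / (83.1 - 19.4)
f_alpha = 0.6923


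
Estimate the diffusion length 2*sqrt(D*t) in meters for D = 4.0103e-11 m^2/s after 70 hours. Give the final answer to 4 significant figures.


t = 70 hr = 252000 s
Diffusion length = 2*sqrt(D*t)
= 2*sqrt(4.0103e-11 * 252000)
= 6.358e-03 m


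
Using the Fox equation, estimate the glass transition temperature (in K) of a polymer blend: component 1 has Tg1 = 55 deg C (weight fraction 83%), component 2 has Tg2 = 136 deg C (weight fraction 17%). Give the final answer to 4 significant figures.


1/Tg = w1/Tg1 + w2/Tg2 (in Kelvin)
Tg1 = 328.15 K, Tg2 = 409.15 K
1/Tg = 0.83/328.15 + 0.17/409.15
Tg = 339.6 K


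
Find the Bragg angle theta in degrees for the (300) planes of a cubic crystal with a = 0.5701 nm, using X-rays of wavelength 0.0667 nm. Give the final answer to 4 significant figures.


d = a / sqrt(h^2+k^2+l^2)
d = 0.5701 / sqrt(9) = 0.190033 nm
lambda = 2*d*sin(theta)  =>  sin(theta) = lambda / (2*d)
sin(theta) = 0.0667 / (2 * 0.190033) = 0.175496
theta = 10.11 deg


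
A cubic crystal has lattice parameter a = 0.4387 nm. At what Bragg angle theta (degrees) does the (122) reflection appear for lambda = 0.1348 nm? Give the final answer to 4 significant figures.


d = a / sqrt(h^2+k^2+l^2)
d = 0.4387 / sqrt(9) = 0.146233 nm
lambda = 2*d*sin(theta)  =>  sin(theta) = lambda / (2*d)
sin(theta) = 0.1348 / (2 * 0.146233) = 0.460907
theta = 27.45 deg


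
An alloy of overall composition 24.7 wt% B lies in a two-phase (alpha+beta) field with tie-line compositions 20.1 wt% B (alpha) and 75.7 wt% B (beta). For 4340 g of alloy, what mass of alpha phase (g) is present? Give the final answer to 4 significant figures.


f_alpha = (C_beta - C0) / (C_beta - C_alpha)
f_alpha = (75.7 - 24.7) / (75.7 - 20.1) = 0.917266
m_alpha = f_alpha * m_total = 0.917266 * 4340 = 3981 g


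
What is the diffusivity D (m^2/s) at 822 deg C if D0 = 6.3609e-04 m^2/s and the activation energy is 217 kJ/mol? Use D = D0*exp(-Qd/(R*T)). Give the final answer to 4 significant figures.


D = D0 * exp(-Qd / (R*T))
T = 1095.15 K
D = 6.3609e-04 * exp(-217e3 / (8.314 * 1095.15))
D = 2.838e-14 m^2/s


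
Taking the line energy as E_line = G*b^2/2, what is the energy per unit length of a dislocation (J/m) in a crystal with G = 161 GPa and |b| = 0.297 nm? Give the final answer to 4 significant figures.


E = G*b^2/2
b = 0.297 nm = 2.97e-10 m
G = 161 GPa = 1.61e+11 Pa
E = 0.5 * 1.61e+11 * (2.97e-10)^2
E = 7.101e-09 J/m


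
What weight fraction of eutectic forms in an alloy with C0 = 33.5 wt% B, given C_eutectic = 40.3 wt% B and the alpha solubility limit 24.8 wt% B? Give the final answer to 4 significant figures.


f_primary = (C_e - C0) / (C_e - C_alpha_max)
f_primary = (40.3 - 33.5) / (40.3 - 24.8)
f_primary = 0.43871
f_eutectic = 1 - 0.43871 = 0.5613


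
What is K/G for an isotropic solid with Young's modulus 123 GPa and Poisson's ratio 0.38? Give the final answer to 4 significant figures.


G = E / (2*(1+nu))
G = 123 / (2*(1+0.38)) = 44.5652 GPa
K = E / (3*(1-2*nu))
K = 123 / (3*(1-2*0.38)) = 170.833 GPa
K/G = 170.833 / 44.5652 = 3.833


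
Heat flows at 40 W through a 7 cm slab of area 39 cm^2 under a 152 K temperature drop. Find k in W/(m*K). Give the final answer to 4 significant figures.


k = Q*L / (A*dT)
L = 0.07 m, A = 3.9e-03 m^2
k = 40 * 0.07 / (3.9e-03 * 152)
k = 4.723 W/(m*K)


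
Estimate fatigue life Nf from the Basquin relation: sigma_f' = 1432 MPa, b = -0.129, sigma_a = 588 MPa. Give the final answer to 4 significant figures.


sigma_a = sigma_f' * (2*Nf)^b
2*Nf = (sigma_a / sigma_f')^(1/b)
2*Nf = (588 / 1432)^(1/-0.129)
2*Nf = 992.278
Nf = 496.1 cycles


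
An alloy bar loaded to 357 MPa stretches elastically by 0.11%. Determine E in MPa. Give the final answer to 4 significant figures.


E = sigma / epsilon
epsilon = 0.11% = 1.1e-03
E = 357 / 1.1e-03
E = 324500 MPa


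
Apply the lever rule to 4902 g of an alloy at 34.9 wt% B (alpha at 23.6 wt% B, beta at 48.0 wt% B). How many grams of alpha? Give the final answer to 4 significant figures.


f_alpha = (C_beta - C0) / (C_beta - C_alpha)
f_alpha = (48.0 - 34.9) / (48.0 - 23.6) = 0.536885
m_alpha = f_alpha * m_total = 0.536885 * 4902 = 2632 g


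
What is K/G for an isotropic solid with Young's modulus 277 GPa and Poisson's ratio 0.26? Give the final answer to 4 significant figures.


G = E / (2*(1+nu))
G = 277 / (2*(1+0.26)) = 109.921 GPa
K = E / (3*(1-2*nu))
K = 277 / (3*(1-2*0.26)) = 192.361 GPa
K/G = 192.361 / 109.921 = 1.75


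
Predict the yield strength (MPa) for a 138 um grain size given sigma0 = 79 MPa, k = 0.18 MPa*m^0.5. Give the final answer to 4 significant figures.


sigma_y = sigma0 + k / sqrt(d)
d = 138 um = 1.38e-04 m
sigma_y = 79 + 0.18 / sqrt(1.38e-04)
sigma_y = 94.32 MPa


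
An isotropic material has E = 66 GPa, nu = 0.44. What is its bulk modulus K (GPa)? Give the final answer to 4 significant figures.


K = E / (3*(1-2*nu))
K = 66 / (3*(1-2*0.44))
K = 183.3 GPa


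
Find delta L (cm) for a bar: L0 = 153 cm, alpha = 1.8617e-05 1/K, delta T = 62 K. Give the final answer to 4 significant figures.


dL = L0 * alpha * dT
dL = 153 * 1.8617e-05 * 62
dL = 0.1766 cm


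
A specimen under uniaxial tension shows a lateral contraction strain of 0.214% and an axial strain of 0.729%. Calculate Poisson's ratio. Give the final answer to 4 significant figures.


nu = -epsilon_lat / epsilon_axial
Lateral strain is contraction (negative), so using magnitudes:
nu = 0.214 / 0.729
nu = 0.2936


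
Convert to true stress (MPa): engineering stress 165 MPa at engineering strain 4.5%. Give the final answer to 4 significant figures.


sigma_true = sigma_eng * (1 + epsilon_eng)
sigma_true = 165 * (1 + 0.045)
sigma_true = 172.4 MPa


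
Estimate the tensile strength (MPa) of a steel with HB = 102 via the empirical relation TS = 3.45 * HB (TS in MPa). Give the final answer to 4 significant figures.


TS (MPa) = 3.45 * HB
TS = 3.45 * 102
TS = 351.9 MPa


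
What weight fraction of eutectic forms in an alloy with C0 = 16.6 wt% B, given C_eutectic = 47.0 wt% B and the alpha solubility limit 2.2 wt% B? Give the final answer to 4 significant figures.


f_primary = (C_e - C0) / (C_e - C_alpha_max)
f_primary = (47.0 - 16.6) / (47.0 - 2.2)
f_primary = 0.678571
f_eutectic = 1 - 0.678571 = 0.3214


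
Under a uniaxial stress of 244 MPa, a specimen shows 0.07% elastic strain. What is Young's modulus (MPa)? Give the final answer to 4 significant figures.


E = sigma / epsilon
epsilon = 0.07% = 7e-04
E = 244 / 7e-04
E = 348600 MPa


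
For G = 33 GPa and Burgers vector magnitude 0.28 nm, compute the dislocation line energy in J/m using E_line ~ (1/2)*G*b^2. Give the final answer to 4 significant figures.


E = G*b^2/2
b = 0.28 nm = 2.8e-10 m
G = 33 GPa = 3.3e+10 Pa
E = 0.5 * 3.3e+10 * (2.8e-10)^2
E = 1.294e-09 J/m


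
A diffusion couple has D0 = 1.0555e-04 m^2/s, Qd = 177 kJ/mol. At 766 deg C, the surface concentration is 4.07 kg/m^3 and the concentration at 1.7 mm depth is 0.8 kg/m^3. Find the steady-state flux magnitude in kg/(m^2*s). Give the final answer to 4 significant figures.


Step 1: D = D0 * exp(-Qd/(R*T))
T = 766 + 273.15 = 1039.15 K
D = 1.0555e-04 * exp(-177e3 / (8.314 * 1039.15)) = 1.33638e-13 m^2/s
Step 2: J = D * (C1 - C2) / dx
J = 1.33638e-13 * (4.07 - 0.8) / 1.7e-03
J = 2.571e-10 kg/(m^2*s)


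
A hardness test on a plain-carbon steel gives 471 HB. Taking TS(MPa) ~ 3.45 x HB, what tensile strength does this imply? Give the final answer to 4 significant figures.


TS (MPa) = 3.45 * HB
TS = 3.45 * 471
TS = 1625 MPa


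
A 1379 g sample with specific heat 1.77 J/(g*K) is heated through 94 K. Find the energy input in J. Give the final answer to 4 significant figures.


Q = m * cp * dT
Q = 1379 * 1.77 * 94
Q = 229400 J


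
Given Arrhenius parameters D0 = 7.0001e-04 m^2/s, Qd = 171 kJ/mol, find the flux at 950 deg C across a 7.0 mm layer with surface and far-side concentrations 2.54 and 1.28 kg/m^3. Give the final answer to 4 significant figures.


Step 1: D = D0 * exp(-Qd/(R*T))
T = 950 + 273.15 = 1223.15 K
D = 7.0001e-04 * exp(-171e3 / (8.314 * 1223.15)) = 3.48564e-11 m^2/s
Step 2: J = D * (C1 - C2) / dx
J = 3.48564e-11 * (2.54 - 1.28) / 7e-03
J = 6.274e-09 kg/(m^2*s)


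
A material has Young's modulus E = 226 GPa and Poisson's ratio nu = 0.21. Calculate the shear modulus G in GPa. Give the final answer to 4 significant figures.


G = E / (2*(1+nu))
G = 226 / (2*(1+0.21))
G = 93.39 GPa


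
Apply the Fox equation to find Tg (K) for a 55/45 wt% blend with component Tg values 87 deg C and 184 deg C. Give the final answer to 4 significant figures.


1/Tg = w1/Tg1 + w2/Tg2 (in Kelvin)
Tg1 = 360.15 K, Tg2 = 457.15 K
1/Tg = 0.55/360.15 + 0.45/457.15
Tg = 398.2 K
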